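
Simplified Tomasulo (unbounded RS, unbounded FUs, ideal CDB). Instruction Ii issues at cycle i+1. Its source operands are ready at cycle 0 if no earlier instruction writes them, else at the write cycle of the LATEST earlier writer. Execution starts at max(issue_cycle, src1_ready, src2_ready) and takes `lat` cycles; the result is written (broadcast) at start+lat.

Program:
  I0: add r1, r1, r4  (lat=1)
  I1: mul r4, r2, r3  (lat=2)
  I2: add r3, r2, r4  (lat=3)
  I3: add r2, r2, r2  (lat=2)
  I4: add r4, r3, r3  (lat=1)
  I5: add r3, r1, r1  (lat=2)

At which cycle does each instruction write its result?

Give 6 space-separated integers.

Answer: 2 4 7 6 8 8

Derivation:
I0 add r1: issue@1 deps=(None,None) exec_start@1 write@2
I1 mul r4: issue@2 deps=(None,None) exec_start@2 write@4
I2 add r3: issue@3 deps=(None,1) exec_start@4 write@7
I3 add r2: issue@4 deps=(None,None) exec_start@4 write@6
I4 add r4: issue@5 deps=(2,2) exec_start@7 write@8
I5 add r3: issue@6 deps=(0,0) exec_start@6 write@8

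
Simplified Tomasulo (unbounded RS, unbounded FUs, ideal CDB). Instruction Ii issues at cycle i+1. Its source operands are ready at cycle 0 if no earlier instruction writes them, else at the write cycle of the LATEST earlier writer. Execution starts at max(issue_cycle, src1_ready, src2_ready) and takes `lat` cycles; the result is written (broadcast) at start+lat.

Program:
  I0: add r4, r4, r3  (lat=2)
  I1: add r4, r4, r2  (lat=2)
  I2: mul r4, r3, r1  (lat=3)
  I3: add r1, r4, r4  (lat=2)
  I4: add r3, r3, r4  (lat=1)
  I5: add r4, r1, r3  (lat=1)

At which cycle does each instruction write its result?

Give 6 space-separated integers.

I0 add r4: issue@1 deps=(None,None) exec_start@1 write@3
I1 add r4: issue@2 deps=(0,None) exec_start@3 write@5
I2 mul r4: issue@3 deps=(None,None) exec_start@3 write@6
I3 add r1: issue@4 deps=(2,2) exec_start@6 write@8
I4 add r3: issue@5 deps=(None,2) exec_start@6 write@7
I5 add r4: issue@6 deps=(3,4) exec_start@8 write@9

Answer: 3 5 6 8 7 9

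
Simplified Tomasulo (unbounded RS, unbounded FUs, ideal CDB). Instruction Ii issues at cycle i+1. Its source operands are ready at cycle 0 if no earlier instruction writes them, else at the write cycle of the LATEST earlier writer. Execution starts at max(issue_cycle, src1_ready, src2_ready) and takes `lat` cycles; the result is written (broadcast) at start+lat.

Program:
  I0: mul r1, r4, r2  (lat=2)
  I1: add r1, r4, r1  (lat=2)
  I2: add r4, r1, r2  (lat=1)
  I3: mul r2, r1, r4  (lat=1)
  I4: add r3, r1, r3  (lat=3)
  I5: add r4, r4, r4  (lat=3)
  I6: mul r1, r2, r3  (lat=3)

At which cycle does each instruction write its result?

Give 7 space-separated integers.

Answer: 3 5 6 7 8 9 11

Derivation:
I0 mul r1: issue@1 deps=(None,None) exec_start@1 write@3
I1 add r1: issue@2 deps=(None,0) exec_start@3 write@5
I2 add r4: issue@3 deps=(1,None) exec_start@5 write@6
I3 mul r2: issue@4 deps=(1,2) exec_start@6 write@7
I4 add r3: issue@5 deps=(1,None) exec_start@5 write@8
I5 add r4: issue@6 deps=(2,2) exec_start@6 write@9
I6 mul r1: issue@7 deps=(3,4) exec_start@8 write@11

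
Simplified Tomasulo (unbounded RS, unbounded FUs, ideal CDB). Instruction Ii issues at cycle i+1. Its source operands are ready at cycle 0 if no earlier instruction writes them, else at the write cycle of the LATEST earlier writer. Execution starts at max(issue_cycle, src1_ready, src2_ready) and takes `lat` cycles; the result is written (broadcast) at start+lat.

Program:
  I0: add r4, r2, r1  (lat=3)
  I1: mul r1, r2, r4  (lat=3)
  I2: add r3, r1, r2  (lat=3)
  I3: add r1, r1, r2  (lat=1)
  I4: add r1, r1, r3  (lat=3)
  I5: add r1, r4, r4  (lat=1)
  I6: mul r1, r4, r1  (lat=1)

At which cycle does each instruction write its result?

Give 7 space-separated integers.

Answer: 4 7 10 8 13 7 8

Derivation:
I0 add r4: issue@1 deps=(None,None) exec_start@1 write@4
I1 mul r1: issue@2 deps=(None,0) exec_start@4 write@7
I2 add r3: issue@3 deps=(1,None) exec_start@7 write@10
I3 add r1: issue@4 deps=(1,None) exec_start@7 write@8
I4 add r1: issue@5 deps=(3,2) exec_start@10 write@13
I5 add r1: issue@6 deps=(0,0) exec_start@6 write@7
I6 mul r1: issue@7 deps=(0,5) exec_start@7 write@8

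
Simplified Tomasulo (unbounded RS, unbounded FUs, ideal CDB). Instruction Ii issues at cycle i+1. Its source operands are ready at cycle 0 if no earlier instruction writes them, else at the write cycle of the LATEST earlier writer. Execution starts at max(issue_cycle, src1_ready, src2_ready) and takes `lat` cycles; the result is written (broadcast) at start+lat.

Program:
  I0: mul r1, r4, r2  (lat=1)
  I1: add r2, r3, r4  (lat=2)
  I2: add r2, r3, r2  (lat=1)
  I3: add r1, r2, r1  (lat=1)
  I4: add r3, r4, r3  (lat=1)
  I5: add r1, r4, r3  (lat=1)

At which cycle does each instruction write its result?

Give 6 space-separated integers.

Answer: 2 4 5 6 6 7

Derivation:
I0 mul r1: issue@1 deps=(None,None) exec_start@1 write@2
I1 add r2: issue@2 deps=(None,None) exec_start@2 write@4
I2 add r2: issue@3 deps=(None,1) exec_start@4 write@5
I3 add r1: issue@4 deps=(2,0) exec_start@5 write@6
I4 add r3: issue@5 deps=(None,None) exec_start@5 write@6
I5 add r1: issue@6 deps=(None,4) exec_start@6 write@7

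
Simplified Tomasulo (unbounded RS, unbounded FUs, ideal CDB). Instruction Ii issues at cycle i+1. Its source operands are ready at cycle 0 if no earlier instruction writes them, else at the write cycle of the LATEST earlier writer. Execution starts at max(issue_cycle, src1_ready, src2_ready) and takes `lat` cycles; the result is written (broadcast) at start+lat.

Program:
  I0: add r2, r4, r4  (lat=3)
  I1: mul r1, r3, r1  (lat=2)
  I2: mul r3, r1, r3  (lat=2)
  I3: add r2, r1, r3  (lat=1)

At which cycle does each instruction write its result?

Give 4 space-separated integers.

Answer: 4 4 6 7

Derivation:
I0 add r2: issue@1 deps=(None,None) exec_start@1 write@4
I1 mul r1: issue@2 deps=(None,None) exec_start@2 write@4
I2 mul r3: issue@3 deps=(1,None) exec_start@4 write@6
I3 add r2: issue@4 deps=(1,2) exec_start@6 write@7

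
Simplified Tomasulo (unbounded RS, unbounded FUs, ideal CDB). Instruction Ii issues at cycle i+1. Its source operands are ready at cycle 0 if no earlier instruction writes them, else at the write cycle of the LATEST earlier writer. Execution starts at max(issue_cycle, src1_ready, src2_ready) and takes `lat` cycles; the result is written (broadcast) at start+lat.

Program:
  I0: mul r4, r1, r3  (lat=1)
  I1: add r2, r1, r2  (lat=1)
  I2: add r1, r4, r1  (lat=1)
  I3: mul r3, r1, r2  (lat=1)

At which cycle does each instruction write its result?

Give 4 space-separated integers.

Answer: 2 3 4 5

Derivation:
I0 mul r4: issue@1 deps=(None,None) exec_start@1 write@2
I1 add r2: issue@2 deps=(None,None) exec_start@2 write@3
I2 add r1: issue@3 deps=(0,None) exec_start@3 write@4
I3 mul r3: issue@4 deps=(2,1) exec_start@4 write@5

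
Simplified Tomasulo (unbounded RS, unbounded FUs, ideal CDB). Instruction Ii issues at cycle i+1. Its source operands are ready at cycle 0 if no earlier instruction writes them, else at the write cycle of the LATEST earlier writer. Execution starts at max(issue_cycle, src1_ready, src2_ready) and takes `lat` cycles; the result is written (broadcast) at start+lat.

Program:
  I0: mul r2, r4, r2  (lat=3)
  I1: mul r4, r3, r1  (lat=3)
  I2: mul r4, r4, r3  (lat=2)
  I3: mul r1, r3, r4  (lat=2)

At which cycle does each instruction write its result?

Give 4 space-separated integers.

Answer: 4 5 7 9

Derivation:
I0 mul r2: issue@1 deps=(None,None) exec_start@1 write@4
I1 mul r4: issue@2 deps=(None,None) exec_start@2 write@5
I2 mul r4: issue@3 deps=(1,None) exec_start@5 write@7
I3 mul r1: issue@4 deps=(None,2) exec_start@7 write@9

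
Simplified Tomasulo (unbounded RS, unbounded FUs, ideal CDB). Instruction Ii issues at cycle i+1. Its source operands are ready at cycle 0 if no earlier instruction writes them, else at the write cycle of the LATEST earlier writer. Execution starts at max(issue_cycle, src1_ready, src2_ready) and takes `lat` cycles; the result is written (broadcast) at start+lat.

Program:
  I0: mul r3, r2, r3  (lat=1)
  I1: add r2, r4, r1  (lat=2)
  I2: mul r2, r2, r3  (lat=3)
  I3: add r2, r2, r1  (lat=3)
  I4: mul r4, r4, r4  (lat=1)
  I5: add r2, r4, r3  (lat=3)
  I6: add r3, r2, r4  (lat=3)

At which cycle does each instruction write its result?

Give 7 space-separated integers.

Answer: 2 4 7 10 6 9 12

Derivation:
I0 mul r3: issue@1 deps=(None,None) exec_start@1 write@2
I1 add r2: issue@2 deps=(None,None) exec_start@2 write@4
I2 mul r2: issue@3 deps=(1,0) exec_start@4 write@7
I3 add r2: issue@4 deps=(2,None) exec_start@7 write@10
I4 mul r4: issue@5 deps=(None,None) exec_start@5 write@6
I5 add r2: issue@6 deps=(4,0) exec_start@6 write@9
I6 add r3: issue@7 deps=(5,4) exec_start@9 write@12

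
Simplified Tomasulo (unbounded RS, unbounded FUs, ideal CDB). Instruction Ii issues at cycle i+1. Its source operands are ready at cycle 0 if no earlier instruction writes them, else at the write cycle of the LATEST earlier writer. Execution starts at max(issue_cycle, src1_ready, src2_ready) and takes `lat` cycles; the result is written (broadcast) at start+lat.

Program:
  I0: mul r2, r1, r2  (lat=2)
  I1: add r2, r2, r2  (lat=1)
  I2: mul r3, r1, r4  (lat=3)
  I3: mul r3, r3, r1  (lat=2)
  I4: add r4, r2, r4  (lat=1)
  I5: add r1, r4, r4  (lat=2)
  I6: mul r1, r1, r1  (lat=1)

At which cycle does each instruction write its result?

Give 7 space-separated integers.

I0 mul r2: issue@1 deps=(None,None) exec_start@1 write@3
I1 add r2: issue@2 deps=(0,0) exec_start@3 write@4
I2 mul r3: issue@3 deps=(None,None) exec_start@3 write@6
I3 mul r3: issue@4 deps=(2,None) exec_start@6 write@8
I4 add r4: issue@5 deps=(1,None) exec_start@5 write@6
I5 add r1: issue@6 deps=(4,4) exec_start@6 write@8
I6 mul r1: issue@7 deps=(5,5) exec_start@8 write@9

Answer: 3 4 6 8 6 8 9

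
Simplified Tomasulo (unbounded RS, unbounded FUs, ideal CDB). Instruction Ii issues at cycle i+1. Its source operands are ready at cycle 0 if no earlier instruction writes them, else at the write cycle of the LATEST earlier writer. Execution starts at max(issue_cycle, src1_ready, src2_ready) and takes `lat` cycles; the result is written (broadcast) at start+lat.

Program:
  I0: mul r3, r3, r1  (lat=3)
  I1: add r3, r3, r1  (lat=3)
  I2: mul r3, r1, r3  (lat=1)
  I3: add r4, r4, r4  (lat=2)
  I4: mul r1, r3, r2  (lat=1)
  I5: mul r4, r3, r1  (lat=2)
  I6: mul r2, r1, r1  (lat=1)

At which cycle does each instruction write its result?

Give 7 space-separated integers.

I0 mul r3: issue@1 deps=(None,None) exec_start@1 write@4
I1 add r3: issue@2 deps=(0,None) exec_start@4 write@7
I2 mul r3: issue@3 deps=(None,1) exec_start@7 write@8
I3 add r4: issue@4 deps=(None,None) exec_start@4 write@6
I4 mul r1: issue@5 deps=(2,None) exec_start@8 write@9
I5 mul r4: issue@6 deps=(2,4) exec_start@9 write@11
I6 mul r2: issue@7 deps=(4,4) exec_start@9 write@10

Answer: 4 7 8 6 9 11 10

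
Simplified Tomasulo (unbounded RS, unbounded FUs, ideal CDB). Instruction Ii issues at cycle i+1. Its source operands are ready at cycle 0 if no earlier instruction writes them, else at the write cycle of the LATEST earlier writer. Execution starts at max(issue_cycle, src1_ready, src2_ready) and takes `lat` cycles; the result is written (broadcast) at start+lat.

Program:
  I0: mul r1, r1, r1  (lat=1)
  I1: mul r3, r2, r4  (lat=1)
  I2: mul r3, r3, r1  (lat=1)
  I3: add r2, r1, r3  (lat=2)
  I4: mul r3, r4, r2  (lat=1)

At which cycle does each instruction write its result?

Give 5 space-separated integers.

Answer: 2 3 4 6 7

Derivation:
I0 mul r1: issue@1 deps=(None,None) exec_start@1 write@2
I1 mul r3: issue@2 deps=(None,None) exec_start@2 write@3
I2 mul r3: issue@3 deps=(1,0) exec_start@3 write@4
I3 add r2: issue@4 deps=(0,2) exec_start@4 write@6
I4 mul r3: issue@5 deps=(None,3) exec_start@6 write@7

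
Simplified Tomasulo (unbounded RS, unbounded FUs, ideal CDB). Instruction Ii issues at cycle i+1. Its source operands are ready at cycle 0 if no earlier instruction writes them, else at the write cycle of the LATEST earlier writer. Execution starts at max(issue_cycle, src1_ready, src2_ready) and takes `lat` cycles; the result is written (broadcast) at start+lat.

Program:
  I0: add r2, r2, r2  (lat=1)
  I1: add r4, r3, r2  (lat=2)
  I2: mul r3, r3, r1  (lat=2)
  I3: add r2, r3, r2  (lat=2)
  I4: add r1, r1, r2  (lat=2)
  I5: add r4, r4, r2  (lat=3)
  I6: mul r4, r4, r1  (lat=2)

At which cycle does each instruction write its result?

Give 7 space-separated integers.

I0 add r2: issue@1 deps=(None,None) exec_start@1 write@2
I1 add r4: issue@2 deps=(None,0) exec_start@2 write@4
I2 mul r3: issue@3 deps=(None,None) exec_start@3 write@5
I3 add r2: issue@4 deps=(2,0) exec_start@5 write@7
I4 add r1: issue@5 deps=(None,3) exec_start@7 write@9
I5 add r4: issue@6 deps=(1,3) exec_start@7 write@10
I6 mul r4: issue@7 deps=(5,4) exec_start@10 write@12

Answer: 2 4 5 7 9 10 12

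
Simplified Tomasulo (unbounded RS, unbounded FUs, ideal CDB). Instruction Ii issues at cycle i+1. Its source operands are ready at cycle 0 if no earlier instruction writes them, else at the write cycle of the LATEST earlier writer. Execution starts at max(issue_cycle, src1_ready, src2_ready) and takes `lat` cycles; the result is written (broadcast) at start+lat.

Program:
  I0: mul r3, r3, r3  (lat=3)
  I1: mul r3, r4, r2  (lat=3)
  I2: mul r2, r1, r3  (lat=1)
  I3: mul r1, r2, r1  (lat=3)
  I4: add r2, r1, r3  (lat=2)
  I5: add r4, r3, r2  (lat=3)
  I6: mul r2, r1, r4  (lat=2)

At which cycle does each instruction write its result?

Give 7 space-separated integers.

Answer: 4 5 6 9 11 14 16

Derivation:
I0 mul r3: issue@1 deps=(None,None) exec_start@1 write@4
I1 mul r3: issue@2 deps=(None,None) exec_start@2 write@5
I2 mul r2: issue@3 deps=(None,1) exec_start@5 write@6
I3 mul r1: issue@4 deps=(2,None) exec_start@6 write@9
I4 add r2: issue@5 deps=(3,1) exec_start@9 write@11
I5 add r4: issue@6 deps=(1,4) exec_start@11 write@14
I6 mul r2: issue@7 deps=(3,5) exec_start@14 write@16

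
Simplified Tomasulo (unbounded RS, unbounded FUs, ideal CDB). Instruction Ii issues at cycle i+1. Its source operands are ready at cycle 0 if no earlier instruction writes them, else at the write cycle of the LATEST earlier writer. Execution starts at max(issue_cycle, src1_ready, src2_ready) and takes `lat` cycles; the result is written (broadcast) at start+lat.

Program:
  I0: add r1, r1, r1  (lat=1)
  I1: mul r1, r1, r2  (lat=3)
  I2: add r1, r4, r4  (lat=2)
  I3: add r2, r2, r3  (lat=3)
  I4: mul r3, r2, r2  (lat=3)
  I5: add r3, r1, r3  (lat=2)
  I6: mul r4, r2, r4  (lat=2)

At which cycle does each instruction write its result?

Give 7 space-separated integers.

Answer: 2 5 5 7 10 12 9

Derivation:
I0 add r1: issue@1 deps=(None,None) exec_start@1 write@2
I1 mul r1: issue@2 deps=(0,None) exec_start@2 write@5
I2 add r1: issue@3 deps=(None,None) exec_start@3 write@5
I3 add r2: issue@4 deps=(None,None) exec_start@4 write@7
I4 mul r3: issue@5 deps=(3,3) exec_start@7 write@10
I5 add r3: issue@6 deps=(2,4) exec_start@10 write@12
I6 mul r4: issue@7 deps=(3,None) exec_start@7 write@9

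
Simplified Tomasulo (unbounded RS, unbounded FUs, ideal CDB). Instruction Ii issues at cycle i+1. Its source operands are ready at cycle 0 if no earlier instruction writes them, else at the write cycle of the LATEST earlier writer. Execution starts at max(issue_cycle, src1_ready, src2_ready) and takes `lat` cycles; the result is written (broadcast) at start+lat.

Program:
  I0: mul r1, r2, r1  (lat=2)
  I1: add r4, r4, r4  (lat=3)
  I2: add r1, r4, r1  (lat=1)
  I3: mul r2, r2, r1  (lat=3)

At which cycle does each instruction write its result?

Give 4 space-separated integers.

Answer: 3 5 6 9

Derivation:
I0 mul r1: issue@1 deps=(None,None) exec_start@1 write@3
I1 add r4: issue@2 deps=(None,None) exec_start@2 write@5
I2 add r1: issue@3 deps=(1,0) exec_start@5 write@6
I3 mul r2: issue@4 deps=(None,2) exec_start@6 write@9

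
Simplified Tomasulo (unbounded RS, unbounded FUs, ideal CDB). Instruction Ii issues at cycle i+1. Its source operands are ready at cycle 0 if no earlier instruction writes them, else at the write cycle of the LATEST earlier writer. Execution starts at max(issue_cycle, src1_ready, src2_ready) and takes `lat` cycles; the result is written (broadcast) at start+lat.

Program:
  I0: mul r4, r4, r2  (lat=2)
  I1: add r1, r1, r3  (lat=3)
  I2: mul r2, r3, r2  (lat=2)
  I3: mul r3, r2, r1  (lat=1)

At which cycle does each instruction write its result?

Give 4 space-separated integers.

I0 mul r4: issue@1 deps=(None,None) exec_start@1 write@3
I1 add r1: issue@2 deps=(None,None) exec_start@2 write@5
I2 mul r2: issue@3 deps=(None,None) exec_start@3 write@5
I3 mul r3: issue@4 deps=(2,1) exec_start@5 write@6

Answer: 3 5 5 6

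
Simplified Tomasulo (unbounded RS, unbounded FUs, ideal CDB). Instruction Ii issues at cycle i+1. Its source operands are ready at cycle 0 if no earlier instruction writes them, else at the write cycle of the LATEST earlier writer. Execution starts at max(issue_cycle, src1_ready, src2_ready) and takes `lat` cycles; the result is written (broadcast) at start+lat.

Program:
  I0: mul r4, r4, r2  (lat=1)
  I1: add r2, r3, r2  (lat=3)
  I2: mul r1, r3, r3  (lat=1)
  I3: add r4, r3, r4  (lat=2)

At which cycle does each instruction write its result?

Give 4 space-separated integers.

Answer: 2 5 4 6

Derivation:
I0 mul r4: issue@1 deps=(None,None) exec_start@1 write@2
I1 add r2: issue@2 deps=(None,None) exec_start@2 write@5
I2 mul r1: issue@3 deps=(None,None) exec_start@3 write@4
I3 add r4: issue@4 deps=(None,0) exec_start@4 write@6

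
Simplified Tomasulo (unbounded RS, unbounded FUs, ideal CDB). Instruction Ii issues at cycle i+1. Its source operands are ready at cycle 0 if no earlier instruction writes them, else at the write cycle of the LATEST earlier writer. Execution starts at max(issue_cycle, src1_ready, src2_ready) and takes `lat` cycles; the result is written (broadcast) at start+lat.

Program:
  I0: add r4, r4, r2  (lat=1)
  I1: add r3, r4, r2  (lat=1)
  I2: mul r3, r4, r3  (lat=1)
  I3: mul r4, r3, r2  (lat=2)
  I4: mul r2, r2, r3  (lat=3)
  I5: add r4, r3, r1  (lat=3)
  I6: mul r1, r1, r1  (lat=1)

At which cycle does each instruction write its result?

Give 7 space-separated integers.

Answer: 2 3 4 6 8 9 8

Derivation:
I0 add r4: issue@1 deps=(None,None) exec_start@1 write@2
I1 add r3: issue@2 deps=(0,None) exec_start@2 write@3
I2 mul r3: issue@3 deps=(0,1) exec_start@3 write@4
I3 mul r4: issue@4 deps=(2,None) exec_start@4 write@6
I4 mul r2: issue@5 deps=(None,2) exec_start@5 write@8
I5 add r4: issue@6 deps=(2,None) exec_start@6 write@9
I6 mul r1: issue@7 deps=(None,None) exec_start@7 write@8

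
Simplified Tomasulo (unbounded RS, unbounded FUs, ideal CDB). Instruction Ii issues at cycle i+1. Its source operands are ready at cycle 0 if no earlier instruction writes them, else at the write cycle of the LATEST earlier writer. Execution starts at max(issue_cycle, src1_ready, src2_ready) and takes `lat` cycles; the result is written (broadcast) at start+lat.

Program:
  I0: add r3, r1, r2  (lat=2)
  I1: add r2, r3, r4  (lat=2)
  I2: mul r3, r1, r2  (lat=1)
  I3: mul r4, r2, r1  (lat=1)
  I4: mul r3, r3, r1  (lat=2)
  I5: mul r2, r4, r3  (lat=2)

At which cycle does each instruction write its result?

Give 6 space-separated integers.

I0 add r3: issue@1 deps=(None,None) exec_start@1 write@3
I1 add r2: issue@2 deps=(0,None) exec_start@3 write@5
I2 mul r3: issue@3 deps=(None,1) exec_start@5 write@6
I3 mul r4: issue@4 deps=(1,None) exec_start@5 write@6
I4 mul r3: issue@5 deps=(2,None) exec_start@6 write@8
I5 mul r2: issue@6 deps=(3,4) exec_start@8 write@10

Answer: 3 5 6 6 8 10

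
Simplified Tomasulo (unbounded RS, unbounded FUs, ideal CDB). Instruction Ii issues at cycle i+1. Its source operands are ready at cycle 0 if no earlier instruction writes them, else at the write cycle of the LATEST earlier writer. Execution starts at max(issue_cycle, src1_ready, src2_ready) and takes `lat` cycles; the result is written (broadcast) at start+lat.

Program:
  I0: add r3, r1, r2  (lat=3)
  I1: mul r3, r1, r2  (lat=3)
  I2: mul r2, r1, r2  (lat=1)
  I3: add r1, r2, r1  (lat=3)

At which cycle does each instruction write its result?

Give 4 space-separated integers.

Answer: 4 5 4 7

Derivation:
I0 add r3: issue@1 deps=(None,None) exec_start@1 write@4
I1 mul r3: issue@2 deps=(None,None) exec_start@2 write@5
I2 mul r2: issue@3 deps=(None,None) exec_start@3 write@4
I3 add r1: issue@4 deps=(2,None) exec_start@4 write@7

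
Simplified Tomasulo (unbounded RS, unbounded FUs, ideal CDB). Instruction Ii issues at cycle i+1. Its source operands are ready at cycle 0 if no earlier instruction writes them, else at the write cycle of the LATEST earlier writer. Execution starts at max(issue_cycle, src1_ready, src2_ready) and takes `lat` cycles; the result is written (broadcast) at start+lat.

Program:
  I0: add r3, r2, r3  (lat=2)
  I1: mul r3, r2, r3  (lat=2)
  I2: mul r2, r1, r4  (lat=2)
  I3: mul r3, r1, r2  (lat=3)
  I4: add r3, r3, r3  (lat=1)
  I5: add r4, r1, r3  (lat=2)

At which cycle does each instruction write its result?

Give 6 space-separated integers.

I0 add r3: issue@1 deps=(None,None) exec_start@1 write@3
I1 mul r3: issue@2 deps=(None,0) exec_start@3 write@5
I2 mul r2: issue@3 deps=(None,None) exec_start@3 write@5
I3 mul r3: issue@4 deps=(None,2) exec_start@5 write@8
I4 add r3: issue@5 deps=(3,3) exec_start@8 write@9
I5 add r4: issue@6 deps=(None,4) exec_start@9 write@11

Answer: 3 5 5 8 9 11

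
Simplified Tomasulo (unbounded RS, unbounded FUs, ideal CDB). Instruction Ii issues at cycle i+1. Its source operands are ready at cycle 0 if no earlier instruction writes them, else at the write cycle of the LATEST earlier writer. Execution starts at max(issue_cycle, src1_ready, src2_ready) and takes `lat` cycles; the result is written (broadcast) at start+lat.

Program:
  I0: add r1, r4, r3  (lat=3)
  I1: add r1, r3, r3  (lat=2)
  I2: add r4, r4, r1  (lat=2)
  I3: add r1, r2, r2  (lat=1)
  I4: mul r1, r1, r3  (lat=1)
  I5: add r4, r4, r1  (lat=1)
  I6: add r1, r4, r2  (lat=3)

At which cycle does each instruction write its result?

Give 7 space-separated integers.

I0 add r1: issue@1 deps=(None,None) exec_start@1 write@4
I1 add r1: issue@2 deps=(None,None) exec_start@2 write@4
I2 add r4: issue@3 deps=(None,1) exec_start@4 write@6
I3 add r1: issue@4 deps=(None,None) exec_start@4 write@5
I4 mul r1: issue@5 deps=(3,None) exec_start@5 write@6
I5 add r4: issue@6 deps=(2,4) exec_start@6 write@7
I6 add r1: issue@7 deps=(5,None) exec_start@7 write@10

Answer: 4 4 6 5 6 7 10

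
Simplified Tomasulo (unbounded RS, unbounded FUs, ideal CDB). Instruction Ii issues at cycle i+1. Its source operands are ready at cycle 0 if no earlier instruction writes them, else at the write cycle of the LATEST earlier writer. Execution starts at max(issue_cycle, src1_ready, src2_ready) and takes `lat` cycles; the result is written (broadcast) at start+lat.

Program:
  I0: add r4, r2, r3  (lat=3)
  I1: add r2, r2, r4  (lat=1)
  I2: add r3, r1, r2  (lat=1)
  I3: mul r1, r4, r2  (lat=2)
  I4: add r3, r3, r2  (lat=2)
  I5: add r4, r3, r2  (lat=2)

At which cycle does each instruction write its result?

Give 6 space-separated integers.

Answer: 4 5 6 7 8 10

Derivation:
I0 add r4: issue@1 deps=(None,None) exec_start@1 write@4
I1 add r2: issue@2 deps=(None,0) exec_start@4 write@5
I2 add r3: issue@3 deps=(None,1) exec_start@5 write@6
I3 mul r1: issue@4 deps=(0,1) exec_start@5 write@7
I4 add r3: issue@5 deps=(2,1) exec_start@6 write@8
I5 add r4: issue@6 deps=(4,1) exec_start@8 write@10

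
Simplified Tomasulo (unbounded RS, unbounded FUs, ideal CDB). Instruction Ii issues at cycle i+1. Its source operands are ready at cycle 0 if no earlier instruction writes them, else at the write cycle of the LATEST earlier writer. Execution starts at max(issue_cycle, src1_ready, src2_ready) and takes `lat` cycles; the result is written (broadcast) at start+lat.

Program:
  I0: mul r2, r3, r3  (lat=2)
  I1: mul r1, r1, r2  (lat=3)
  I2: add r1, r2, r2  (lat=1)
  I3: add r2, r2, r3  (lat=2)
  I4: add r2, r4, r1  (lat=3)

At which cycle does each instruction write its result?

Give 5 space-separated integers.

I0 mul r2: issue@1 deps=(None,None) exec_start@1 write@3
I1 mul r1: issue@2 deps=(None,0) exec_start@3 write@6
I2 add r1: issue@3 deps=(0,0) exec_start@3 write@4
I3 add r2: issue@4 deps=(0,None) exec_start@4 write@6
I4 add r2: issue@5 deps=(None,2) exec_start@5 write@8

Answer: 3 6 4 6 8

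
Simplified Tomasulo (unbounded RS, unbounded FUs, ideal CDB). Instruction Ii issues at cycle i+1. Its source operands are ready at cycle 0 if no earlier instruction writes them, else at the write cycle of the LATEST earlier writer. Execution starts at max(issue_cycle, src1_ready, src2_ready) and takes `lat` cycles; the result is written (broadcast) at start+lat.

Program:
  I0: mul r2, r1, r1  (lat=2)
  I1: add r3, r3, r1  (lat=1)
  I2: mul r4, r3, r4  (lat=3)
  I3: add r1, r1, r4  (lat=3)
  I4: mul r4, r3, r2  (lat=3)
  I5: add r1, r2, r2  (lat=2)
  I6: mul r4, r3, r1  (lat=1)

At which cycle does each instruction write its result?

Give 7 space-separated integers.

Answer: 3 3 6 9 8 8 9

Derivation:
I0 mul r2: issue@1 deps=(None,None) exec_start@1 write@3
I1 add r3: issue@2 deps=(None,None) exec_start@2 write@3
I2 mul r4: issue@3 deps=(1,None) exec_start@3 write@6
I3 add r1: issue@4 deps=(None,2) exec_start@6 write@9
I4 mul r4: issue@5 deps=(1,0) exec_start@5 write@8
I5 add r1: issue@6 deps=(0,0) exec_start@6 write@8
I6 mul r4: issue@7 deps=(1,5) exec_start@8 write@9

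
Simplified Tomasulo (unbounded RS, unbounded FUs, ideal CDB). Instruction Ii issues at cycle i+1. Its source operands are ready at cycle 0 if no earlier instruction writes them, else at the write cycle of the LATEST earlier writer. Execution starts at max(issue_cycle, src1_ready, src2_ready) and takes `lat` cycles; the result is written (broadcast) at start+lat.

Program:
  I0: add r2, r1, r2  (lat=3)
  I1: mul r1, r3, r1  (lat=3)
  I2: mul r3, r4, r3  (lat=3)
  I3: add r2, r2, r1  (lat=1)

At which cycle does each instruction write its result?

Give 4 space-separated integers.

Answer: 4 5 6 6

Derivation:
I0 add r2: issue@1 deps=(None,None) exec_start@1 write@4
I1 mul r1: issue@2 deps=(None,None) exec_start@2 write@5
I2 mul r3: issue@3 deps=(None,None) exec_start@3 write@6
I3 add r2: issue@4 deps=(0,1) exec_start@5 write@6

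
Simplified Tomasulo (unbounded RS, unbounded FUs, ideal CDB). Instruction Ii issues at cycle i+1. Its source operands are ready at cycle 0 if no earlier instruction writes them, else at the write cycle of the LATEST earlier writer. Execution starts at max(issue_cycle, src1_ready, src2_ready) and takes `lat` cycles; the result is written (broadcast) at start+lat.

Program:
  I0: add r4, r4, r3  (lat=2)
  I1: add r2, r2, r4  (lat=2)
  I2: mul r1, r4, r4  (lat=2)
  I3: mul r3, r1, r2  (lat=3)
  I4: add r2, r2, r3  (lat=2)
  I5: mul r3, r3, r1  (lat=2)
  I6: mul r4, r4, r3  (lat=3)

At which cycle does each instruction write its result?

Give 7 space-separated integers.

Answer: 3 5 5 8 10 10 13

Derivation:
I0 add r4: issue@1 deps=(None,None) exec_start@1 write@3
I1 add r2: issue@2 deps=(None,0) exec_start@3 write@5
I2 mul r1: issue@3 deps=(0,0) exec_start@3 write@5
I3 mul r3: issue@4 deps=(2,1) exec_start@5 write@8
I4 add r2: issue@5 deps=(1,3) exec_start@8 write@10
I5 mul r3: issue@6 deps=(3,2) exec_start@8 write@10
I6 mul r4: issue@7 deps=(0,5) exec_start@10 write@13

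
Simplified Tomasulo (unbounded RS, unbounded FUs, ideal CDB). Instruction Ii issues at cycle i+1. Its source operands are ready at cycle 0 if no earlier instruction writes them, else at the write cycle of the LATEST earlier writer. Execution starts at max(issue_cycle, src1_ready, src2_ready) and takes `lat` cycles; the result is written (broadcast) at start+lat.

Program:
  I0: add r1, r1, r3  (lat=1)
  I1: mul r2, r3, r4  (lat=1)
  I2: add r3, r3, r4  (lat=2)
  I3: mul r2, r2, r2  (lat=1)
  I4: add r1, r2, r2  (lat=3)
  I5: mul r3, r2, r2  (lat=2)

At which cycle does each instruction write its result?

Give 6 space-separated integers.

I0 add r1: issue@1 deps=(None,None) exec_start@1 write@2
I1 mul r2: issue@2 deps=(None,None) exec_start@2 write@3
I2 add r3: issue@3 deps=(None,None) exec_start@3 write@5
I3 mul r2: issue@4 deps=(1,1) exec_start@4 write@5
I4 add r1: issue@5 deps=(3,3) exec_start@5 write@8
I5 mul r3: issue@6 deps=(3,3) exec_start@6 write@8

Answer: 2 3 5 5 8 8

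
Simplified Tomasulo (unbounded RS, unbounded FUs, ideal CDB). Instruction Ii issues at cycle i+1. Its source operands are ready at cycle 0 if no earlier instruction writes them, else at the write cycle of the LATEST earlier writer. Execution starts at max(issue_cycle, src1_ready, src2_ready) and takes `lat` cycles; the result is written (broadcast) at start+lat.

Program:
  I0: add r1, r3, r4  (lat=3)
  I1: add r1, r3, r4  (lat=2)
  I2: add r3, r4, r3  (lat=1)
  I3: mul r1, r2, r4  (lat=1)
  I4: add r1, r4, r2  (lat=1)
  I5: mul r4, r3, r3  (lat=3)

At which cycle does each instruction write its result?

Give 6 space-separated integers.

Answer: 4 4 4 5 6 9

Derivation:
I0 add r1: issue@1 deps=(None,None) exec_start@1 write@4
I1 add r1: issue@2 deps=(None,None) exec_start@2 write@4
I2 add r3: issue@3 deps=(None,None) exec_start@3 write@4
I3 mul r1: issue@4 deps=(None,None) exec_start@4 write@5
I4 add r1: issue@5 deps=(None,None) exec_start@5 write@6
I5 mul r4: issue@6 deps=(2,2) exec_start@6 write@9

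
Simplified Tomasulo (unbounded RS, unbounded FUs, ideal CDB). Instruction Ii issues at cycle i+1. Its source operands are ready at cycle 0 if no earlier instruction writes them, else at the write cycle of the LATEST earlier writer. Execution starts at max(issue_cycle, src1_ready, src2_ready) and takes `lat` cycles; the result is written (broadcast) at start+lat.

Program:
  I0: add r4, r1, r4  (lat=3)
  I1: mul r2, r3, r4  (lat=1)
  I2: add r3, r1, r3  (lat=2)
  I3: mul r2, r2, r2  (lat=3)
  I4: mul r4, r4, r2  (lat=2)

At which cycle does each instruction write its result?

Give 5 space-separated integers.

Answer: 4 5 5 8 10

Derivation:
I0 add r4: issue@1 deps=(None,None) exec_start@1 write@4
I1 mul r2: issue@2 deps=(None,0) exec_start@4 write@5
I2 add r3: issue@3 deps=(None,None) exec_start@3 write@5
I3 mul r2: issue@4 deps=(1,1) exec_start@5 write@8
I4 mul r4: issue@5 deps=(0,3) exec_start@8 write@10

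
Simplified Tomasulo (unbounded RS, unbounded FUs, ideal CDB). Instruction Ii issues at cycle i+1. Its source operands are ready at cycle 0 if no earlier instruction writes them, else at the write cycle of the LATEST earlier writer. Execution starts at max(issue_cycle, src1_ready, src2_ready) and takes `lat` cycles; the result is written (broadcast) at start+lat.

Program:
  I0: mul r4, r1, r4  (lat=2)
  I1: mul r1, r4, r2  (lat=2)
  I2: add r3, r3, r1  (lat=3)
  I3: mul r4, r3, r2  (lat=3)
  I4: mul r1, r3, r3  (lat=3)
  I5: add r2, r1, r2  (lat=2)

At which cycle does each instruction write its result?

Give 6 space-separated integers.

Answer: 3 5 8 11 11 13

Derivation:
I0 mul r4: issue@1 deps=(None,None) exec_start@1 write@3
I1 mul r1: issue@2 deps=(0,None) exec_start@3 write@5
I2 add r3: issue@3 deps=(None,1) exec_start@5 write@8
I3 mul r4: issue@4 deps=(2,None) exec_start@8 write@11
I4 mul r1: issue@5 deps=(2,2) exec_start@8 write@11
I5 add r2: issue@6 deps=(4,None) exec_start@11 write@13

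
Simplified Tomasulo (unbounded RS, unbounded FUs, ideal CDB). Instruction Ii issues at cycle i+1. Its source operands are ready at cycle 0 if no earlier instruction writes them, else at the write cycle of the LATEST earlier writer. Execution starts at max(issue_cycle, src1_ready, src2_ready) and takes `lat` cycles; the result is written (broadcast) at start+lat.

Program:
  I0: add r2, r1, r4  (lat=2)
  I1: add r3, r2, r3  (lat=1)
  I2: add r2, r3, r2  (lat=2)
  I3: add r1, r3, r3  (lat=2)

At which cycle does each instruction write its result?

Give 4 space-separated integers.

Answer: 3 4 6 6

Derivation:
I0 add r2: issue@1 deps=(None,None) exec_start@1 write@3
I1 add r3: issue@2 deps=(0,None) exec_start@3 write@4
I2 add r2: issue@3 deps=(1,0) exec_start@4 write@6
I3 add r1: issue@4 deps=(1,1) exec_start@4 write@6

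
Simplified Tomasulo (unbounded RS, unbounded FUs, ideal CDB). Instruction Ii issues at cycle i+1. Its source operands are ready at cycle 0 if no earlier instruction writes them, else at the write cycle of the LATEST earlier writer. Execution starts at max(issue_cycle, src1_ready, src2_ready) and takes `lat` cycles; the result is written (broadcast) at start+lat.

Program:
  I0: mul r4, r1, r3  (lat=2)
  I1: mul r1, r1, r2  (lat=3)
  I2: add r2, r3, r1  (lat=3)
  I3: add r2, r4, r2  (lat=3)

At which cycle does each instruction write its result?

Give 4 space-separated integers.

Answer: 3 5 8 11

Derivation:
I0 mul r4: issue@1 deps=(None,None) exec_start@1 write@3
I1 mul r1: issue@2 deps=(None,None) exec_start@2 write@5
I2 add r2: issue@3 deps=(None,1) exec_start@5 write@8
I3 add r2: issue@4 deps=(0,2) exec_start@8 write@11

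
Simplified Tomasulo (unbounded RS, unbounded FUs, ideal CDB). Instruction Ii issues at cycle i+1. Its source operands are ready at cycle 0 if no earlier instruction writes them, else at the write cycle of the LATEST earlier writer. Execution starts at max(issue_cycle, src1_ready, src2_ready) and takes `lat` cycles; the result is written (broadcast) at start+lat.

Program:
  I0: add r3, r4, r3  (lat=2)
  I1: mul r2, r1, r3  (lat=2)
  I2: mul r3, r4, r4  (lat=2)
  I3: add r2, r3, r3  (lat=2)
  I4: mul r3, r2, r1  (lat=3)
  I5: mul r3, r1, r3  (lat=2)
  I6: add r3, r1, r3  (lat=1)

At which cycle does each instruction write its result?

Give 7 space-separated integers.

I0 add r3: issue@1 deps=(None,None) exec_start@1 write@3
I1 mul r2: issue@2 deps=(None,0) exec_start@3 write@5
I2 mul r3: issue@3 deps=(None,None) exec_start@3 write@5
I3 add r2: issue@4 deps=(2,2) exec_start@5 write@7
I4 mul r3: issue@5 deps=(3,None) exec_start@7 write@10
I5 mul r3: issue@6 deps=(None,4) exec_start@10 write@12
I6 add r3: issue@7 deps=(None,5) exec_start@12 write@13

Answer: 3 5 5 7 10 12 13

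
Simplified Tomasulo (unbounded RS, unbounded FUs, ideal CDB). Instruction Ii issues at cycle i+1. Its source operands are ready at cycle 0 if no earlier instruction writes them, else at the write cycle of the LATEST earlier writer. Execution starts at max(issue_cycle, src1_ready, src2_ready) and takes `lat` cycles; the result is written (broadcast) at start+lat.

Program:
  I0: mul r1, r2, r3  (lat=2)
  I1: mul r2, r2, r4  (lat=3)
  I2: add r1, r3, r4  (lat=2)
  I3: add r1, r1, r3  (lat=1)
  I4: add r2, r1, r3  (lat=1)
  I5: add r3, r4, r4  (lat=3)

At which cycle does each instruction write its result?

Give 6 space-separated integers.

I0 mul r1: issue@1 deps=(None,None) exec_start@1 write@3
I1 mul r2: issue@2 deps=(None,None) exec_start@2 write@5
I2 add r1: issue@3 deps=(None,None) exec_start@3 write@5
I3 add r1: issue@4 deps=(2,None) exec_start@5 write@6
I4 add r2: issue@5 deps=(3,None) exec_start@6 write@7
I5 add r3: issue@6 deps=(None,None) exec_start@6 write@9

Answer: 3 5 5 6 7 9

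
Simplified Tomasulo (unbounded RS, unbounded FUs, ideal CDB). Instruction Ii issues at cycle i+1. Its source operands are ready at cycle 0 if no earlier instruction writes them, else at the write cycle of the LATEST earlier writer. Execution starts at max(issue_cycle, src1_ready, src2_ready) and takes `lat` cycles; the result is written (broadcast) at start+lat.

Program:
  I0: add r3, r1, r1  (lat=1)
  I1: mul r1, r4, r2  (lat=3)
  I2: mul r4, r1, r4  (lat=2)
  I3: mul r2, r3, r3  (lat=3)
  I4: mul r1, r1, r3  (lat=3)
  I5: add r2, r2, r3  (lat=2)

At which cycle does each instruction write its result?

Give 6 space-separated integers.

I0 add r3: issue@1 deps=(None,None) exec_start@1 write@2
I1 mul r1: issue@2 deps=(None,None) exec_start@2 write@5
I2 mul r4: issue@3 deps=(1,None) exec_start@5 write@7
I3 mul r2: issue@4 deps=(0,0) exec_start@4 write@7
I4 mul r1: issue@5 deps=(1,0) exec_start@5 write@8
I5 add r2: issue@6 deps=(3,0) exec_start@7 write@9

Answer: 2 5 7 7 8 9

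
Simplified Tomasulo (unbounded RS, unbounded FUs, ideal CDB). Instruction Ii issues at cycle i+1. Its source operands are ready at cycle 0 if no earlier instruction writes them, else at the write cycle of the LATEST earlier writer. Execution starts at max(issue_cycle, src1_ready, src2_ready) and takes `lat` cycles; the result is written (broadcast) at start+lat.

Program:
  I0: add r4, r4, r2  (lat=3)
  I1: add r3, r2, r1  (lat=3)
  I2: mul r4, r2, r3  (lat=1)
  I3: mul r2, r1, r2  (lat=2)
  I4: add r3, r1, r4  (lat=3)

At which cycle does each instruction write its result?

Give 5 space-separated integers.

I0 add r4: issue@1 deps=(None,None) exec_start@1 write@4
I1 add r3: issue@2 deps=(None,None) exec_start@2 write@5
I2 mul r4: issue@3 deps=(None,1) exec_start@5 write@6
I3 mul r2: issue@4 deps=(None,None) exec_start@4 write@6
I4 add r3: issue@5 deps=(None,2) exec_start@6 write@9

Answer: 4 5 6 6 9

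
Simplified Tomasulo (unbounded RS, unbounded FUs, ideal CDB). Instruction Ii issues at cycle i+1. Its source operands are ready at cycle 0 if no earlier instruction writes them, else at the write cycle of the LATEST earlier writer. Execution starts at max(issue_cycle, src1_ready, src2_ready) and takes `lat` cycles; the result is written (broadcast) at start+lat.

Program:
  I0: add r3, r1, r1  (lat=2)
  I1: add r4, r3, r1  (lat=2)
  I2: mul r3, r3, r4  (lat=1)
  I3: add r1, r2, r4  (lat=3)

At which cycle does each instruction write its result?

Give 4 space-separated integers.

I0 add r3: issue@1 deps=(None,None) exec_start@1 write@3
I1 add r4: issue@2 deps=(0,None) exec_start@3 write@5
I2 mul r3: issue@3 deps=(0,1) exec_start@5 write@6
I3 add r1: issue@4 deps=(None,1) exec_start@5 write@8

Answer: 3 5 6 8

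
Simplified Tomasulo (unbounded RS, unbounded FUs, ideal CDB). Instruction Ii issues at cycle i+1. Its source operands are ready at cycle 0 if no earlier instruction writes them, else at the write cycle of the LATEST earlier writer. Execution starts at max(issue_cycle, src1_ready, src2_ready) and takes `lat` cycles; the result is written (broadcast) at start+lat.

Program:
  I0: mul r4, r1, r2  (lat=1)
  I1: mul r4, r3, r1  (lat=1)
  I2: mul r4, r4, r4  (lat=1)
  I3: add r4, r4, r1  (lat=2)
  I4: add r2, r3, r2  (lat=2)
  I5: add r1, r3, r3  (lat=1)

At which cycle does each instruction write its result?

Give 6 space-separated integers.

I0 mul r4: issue@1 deps=(None,None) exec_start@1 write@2
I1 mul r4: issue@2 deps=(None,None) exec_start@2 write@3
I2 mul r4: issue@3 deps=(1,1) exec_start@3 write@4
I3 add r4: issue@4 deps=(2,None) exec_start@4 write@6
I4 add r2: issue@5 deps=(None,None) exec_start@5 write@7
I5 add r1: issue@6 deps=(None,None) exec_start@6 write@7

Answer: 2 3 4 6 7 7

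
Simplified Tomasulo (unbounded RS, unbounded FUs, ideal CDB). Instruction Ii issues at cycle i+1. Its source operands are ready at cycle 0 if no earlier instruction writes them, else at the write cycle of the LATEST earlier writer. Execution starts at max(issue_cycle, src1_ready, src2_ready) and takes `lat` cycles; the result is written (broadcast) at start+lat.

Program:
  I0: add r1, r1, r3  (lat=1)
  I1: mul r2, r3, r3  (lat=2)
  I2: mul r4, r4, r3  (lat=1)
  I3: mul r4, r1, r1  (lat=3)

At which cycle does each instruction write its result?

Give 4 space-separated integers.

I0 add r1: issue@1 deps=(None,None) exec_start@1 write@2
I1 mul r2: issue@2 deps=(None,None) exec_start@2 write@4
I2 mul r4: issue@3 deps=(None,None) exec_start@3 write@4
I3 mul r4: issue@4 deps=(0,0) exec_start@4 write@7

Answer: 2 4 4 7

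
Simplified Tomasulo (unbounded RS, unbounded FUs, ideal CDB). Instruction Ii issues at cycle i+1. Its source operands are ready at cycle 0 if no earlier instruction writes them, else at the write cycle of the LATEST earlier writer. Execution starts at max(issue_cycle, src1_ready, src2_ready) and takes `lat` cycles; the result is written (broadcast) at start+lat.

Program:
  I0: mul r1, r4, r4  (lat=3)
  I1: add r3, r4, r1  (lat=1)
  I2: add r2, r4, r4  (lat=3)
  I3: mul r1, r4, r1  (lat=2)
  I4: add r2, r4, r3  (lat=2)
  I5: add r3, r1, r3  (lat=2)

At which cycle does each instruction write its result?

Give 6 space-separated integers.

I0 mul r1: issue@1 deps=(None,None) exec_start@1 write@4
I1 add r3: issue@2 deps=(None,0) exec_start@4 write@5
I2 add r2: issue@3 deps=(None,None) exec_start@3 write@6
I3 mul r1: issue@4 deps=(None,0) exec_start@4 write@6
I4 add r2: issue@5 deps=(None,1) exec_start@5 write@7
I5 add r3: issue@6 deps=(3,1) exec_start@6 write@8

Answer: 4 5 6 6 7 8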